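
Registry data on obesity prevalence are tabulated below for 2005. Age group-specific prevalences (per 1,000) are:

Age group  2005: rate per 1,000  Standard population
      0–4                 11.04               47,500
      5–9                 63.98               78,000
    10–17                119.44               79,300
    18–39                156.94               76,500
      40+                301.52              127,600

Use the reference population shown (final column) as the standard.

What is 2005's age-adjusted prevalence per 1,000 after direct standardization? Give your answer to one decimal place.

160.1

Standard total = 408,900; weights = 0.1162, 0.1908, 0.1939, 0.1871, 0.3121.
Standardized rate: 0.1162×11.04 + 0.1908×63.98 + 0.1939×119.44 + 0.1871×156.94 + 0.3121×301.52 = 160.1034 per 1,000.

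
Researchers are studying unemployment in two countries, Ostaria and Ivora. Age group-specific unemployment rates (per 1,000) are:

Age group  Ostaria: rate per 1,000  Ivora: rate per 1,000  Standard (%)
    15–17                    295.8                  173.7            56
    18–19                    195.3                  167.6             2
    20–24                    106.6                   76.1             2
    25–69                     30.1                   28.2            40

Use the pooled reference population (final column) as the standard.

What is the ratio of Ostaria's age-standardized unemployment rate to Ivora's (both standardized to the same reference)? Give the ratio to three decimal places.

Standard weights: 0.56, 0.02, 0.02, 0.40.
Ostaria: 0.5600×295.8 + 0.0200×195.3 + 0.0200×106.6 + 0.4000×30.1 = 183.7260 per 1,000.
Ivora: 0.5600×173.7 + 0.0200×167.6 + 0.0200×76.1 + 0.4000×28.2 = 113.4260 per 1,000.
Ratio = 183.7260 ÷ 113.4260 = 1.61979.

1.620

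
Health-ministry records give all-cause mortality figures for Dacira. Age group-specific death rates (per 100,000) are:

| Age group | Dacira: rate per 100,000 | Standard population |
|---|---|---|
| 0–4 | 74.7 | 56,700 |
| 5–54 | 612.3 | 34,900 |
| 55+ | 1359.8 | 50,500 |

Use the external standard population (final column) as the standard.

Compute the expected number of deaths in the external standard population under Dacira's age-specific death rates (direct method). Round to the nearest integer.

943

Expected deaths = Σ (standard pop × age-specific rate ÷ 100,000)
= 56,700×74.7/100,000 + 34,900×612.3/100,000 + 50,500×1359.8/100,000
= 42.35 + 213.69 + 686.70 = 942.75.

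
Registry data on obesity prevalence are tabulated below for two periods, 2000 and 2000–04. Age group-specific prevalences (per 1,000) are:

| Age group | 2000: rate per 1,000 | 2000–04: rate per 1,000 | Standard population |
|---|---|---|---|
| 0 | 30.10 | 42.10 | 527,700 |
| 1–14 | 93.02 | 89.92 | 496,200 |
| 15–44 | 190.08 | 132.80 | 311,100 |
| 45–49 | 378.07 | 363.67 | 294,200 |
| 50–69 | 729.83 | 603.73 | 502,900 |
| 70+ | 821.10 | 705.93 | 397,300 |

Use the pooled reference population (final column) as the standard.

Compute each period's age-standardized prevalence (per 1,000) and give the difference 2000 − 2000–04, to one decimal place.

Standard total = 2,529,400; weights = 0.2086, 0.1962, 0.1230, 0.1163, 0.1988, 0.1571.
2000: 0.2086×30.10 + 0.1962×93.02 + 0.1230×190.08 + 0.1163×378.07 + 0.1988×729.83 + 0.1571×821.10 = 365.9591 per 1,000.
2000–04: 0.2086×42.10 + 0.1962×89.92 + 0.1230×132.80 + 0.1163×363.67 + 0.1988×603.73 + 0.1571×705.93 = 315.9730 per 1,000.
Difference = 365.9591 − 315.9730 = 49.9861.

50.0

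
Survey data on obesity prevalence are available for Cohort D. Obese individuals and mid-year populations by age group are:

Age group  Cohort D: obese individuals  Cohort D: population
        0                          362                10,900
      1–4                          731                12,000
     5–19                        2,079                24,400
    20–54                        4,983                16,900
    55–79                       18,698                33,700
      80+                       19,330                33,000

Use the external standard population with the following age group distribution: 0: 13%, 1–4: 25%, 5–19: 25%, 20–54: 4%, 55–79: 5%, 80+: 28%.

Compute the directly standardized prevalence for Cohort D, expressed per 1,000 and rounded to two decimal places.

244.40

Age-specific rates per 1,000 for Cohort D: 33.211, 60.917, 85.205, 294.852, 554.837, 585.758.
Standard weights: 0.13, 0.25, 0.25, 0.04, 0.05, 0.28.
Standardized rate: 0.1300×33.211 + 0.2500×60.917 + 0.2500×85.205 + 0.0400×294.852 + 0.0500×554.837 + 0.2800×585.758 = 244.3959 per 1,000.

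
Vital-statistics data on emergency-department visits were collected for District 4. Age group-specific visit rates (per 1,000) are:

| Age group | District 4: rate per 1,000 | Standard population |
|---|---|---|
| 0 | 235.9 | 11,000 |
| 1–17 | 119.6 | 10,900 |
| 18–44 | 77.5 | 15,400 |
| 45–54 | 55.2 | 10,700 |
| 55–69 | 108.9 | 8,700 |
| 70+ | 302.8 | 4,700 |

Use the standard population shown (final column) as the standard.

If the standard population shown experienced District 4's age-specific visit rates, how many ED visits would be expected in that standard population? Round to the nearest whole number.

8053

Expected ED visits = Σ (standard pop × age-specific rate ÷ 1,000)
= 11,000×235.9/1,000 + 10,900×119.6/1,000 + 15,400×77.5/1,000 + 10,700×55.2/1,000 + 8,700×108.9/1,000 + 4,700×302.8/1,000
= 2594.90 + 1303.64 + 1193.50 + 590.64 + 947.43 + 1423.16 = 8053.27.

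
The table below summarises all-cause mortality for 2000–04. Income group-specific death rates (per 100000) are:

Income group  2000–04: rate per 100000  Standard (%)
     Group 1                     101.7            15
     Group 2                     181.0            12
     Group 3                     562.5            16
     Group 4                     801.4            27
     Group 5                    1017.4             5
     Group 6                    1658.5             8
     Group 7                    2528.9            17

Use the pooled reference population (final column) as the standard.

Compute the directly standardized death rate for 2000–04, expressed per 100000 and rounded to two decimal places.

Standard weights: 0.15, 0.12, 0.16, 0.27, 0.05, 0.08, 0.17.
Standardized rate: 0.1500×101.7 + 0.1200×181.0 + 0.1600×562.5 + 0.2700×801.4 + 0.0500×1017.4 + 0.0800×1658.5 + 0.1700×2528.9 = 956.8160 per 100000.

956.82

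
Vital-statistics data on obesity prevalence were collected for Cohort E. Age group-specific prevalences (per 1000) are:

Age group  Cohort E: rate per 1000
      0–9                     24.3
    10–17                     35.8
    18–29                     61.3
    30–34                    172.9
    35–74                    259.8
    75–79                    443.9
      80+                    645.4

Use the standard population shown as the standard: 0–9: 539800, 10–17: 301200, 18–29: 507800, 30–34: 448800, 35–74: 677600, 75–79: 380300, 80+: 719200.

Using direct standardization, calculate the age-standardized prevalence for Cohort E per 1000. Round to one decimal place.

Standard total = 3574700; weights = 0.1510, 0.0843, 0.1421, 0.1255, 0.1896, 0.1064, 0.2012.
Standardized rate: 0.1510×24.3 + 0.0843×35.8 + 0.1421×61.3 + 0.1255×172.9 + 0.1896×259.8 + 0.1064×443.9 + 0.2012×645.4 = 263.4216 per 1000.

263.4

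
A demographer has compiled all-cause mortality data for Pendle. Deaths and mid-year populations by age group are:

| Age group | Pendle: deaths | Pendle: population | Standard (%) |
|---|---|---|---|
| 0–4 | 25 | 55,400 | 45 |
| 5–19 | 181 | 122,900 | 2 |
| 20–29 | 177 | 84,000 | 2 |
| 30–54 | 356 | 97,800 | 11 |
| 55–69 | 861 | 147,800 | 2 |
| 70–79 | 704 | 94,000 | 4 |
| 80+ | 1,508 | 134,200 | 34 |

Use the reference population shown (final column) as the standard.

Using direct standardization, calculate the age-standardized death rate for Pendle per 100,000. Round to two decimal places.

Age-specific rates per 100,000 for Pendle: 45.13, 147.27, 210.71, 364.01, 582.54, 748.94, 1123.70.
Standard weights: 0.45, 0.02, 0.02, 0.11, 0.02, 0.04, 0.34.
Standardized rate: 0.4500×45.13 + 0.0200×147.27 + 0.0200×210.71 + 0.1100×364.01 + 0.0200×582.54 + 0.0400×748.94 + 0.3400×1123.70 = 491.1725 per 100,000.

491.17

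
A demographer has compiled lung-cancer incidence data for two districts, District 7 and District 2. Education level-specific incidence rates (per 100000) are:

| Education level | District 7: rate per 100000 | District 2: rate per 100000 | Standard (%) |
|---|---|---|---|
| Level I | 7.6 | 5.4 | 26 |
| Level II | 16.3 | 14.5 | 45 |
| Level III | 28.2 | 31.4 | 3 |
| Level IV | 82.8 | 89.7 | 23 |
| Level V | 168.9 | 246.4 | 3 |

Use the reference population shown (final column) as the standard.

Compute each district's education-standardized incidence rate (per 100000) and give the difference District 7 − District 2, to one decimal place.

-2.6

Standard weights: 0.26, 0.45, 0.03, 0.23, 0.03.
District 7: 0.2600×7.6 + 0.4500×16.3 + 0.0300×28.2 + 0.2300×82.8 + 0.0300×168.9 = 34.2680 per 100000.
District 2: 0.2600×5.4 + 0.4500×14.5 + 0.0300×31.4 + 0.2300×89.7 + 0.0300×246.4 = 36.8940 per 100000.
Difference = 34.2680 − 36.8940 = -2.6260.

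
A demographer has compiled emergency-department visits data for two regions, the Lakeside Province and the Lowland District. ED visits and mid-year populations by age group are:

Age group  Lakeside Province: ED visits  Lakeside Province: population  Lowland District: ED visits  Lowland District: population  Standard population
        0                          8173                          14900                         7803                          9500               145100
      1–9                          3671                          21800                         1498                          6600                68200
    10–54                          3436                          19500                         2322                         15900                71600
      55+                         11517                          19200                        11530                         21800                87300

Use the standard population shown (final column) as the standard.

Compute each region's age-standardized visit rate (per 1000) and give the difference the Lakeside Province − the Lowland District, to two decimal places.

Age-specific rates per 1000 for the Lakeside Province: 548.523, 168.394, 176.205, 599.844.
For the Lowland District: 821.368, 226.970, 146.038, 528.899.
Standard total = 372200; weights = 0.3898, 0.1832, 0.1924, 0.2346.
The Lakeside Province: 0.3898×548.523 + 0.1832×168.394 + 0.1924×176.205 + 0.2346×599.844 = 419.2851 per 1000.
The Lowland District: 0.3898×821.368 + 0.1832×226.970 + 0.1924×146.038 + 0.2346×528.899 = 513.9417 per 1000.
Difference = 419.2851 − 513.9417 = -94.6566.

-94.66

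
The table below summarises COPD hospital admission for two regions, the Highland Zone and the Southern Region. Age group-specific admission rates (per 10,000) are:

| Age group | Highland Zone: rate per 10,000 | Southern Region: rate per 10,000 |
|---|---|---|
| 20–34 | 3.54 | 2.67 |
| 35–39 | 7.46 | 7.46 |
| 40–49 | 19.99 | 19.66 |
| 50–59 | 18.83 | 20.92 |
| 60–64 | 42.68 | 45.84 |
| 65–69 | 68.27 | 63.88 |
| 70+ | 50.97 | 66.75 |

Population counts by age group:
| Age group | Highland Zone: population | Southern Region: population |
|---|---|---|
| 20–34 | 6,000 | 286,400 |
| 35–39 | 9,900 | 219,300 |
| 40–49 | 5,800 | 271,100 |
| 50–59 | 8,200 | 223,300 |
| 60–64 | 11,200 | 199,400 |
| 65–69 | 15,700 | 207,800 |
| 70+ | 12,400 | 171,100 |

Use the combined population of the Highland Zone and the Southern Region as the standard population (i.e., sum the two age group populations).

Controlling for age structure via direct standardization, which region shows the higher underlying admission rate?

Southern Region

Combined standard total = 1,647,600; weights = 0.1775, 0.1391, 0.1681, 0.1405, 0.1278, 0.1357, 0.1114.
The Highland Zone: 0.1775×3.54 + 0.1391×7.46 + 0.1681×19.99 + 0.1405×18.83 + 0.1278×42.68 + 0.1357×68.27 + 0.1114×50.97 = 28.0645 per 10,000.
The Southern Region: 0.1775×2.67 + 0.1391×7.46 + 0.1681×19.66 + 0.1405×20.92 + 0.1278×45.84 + 0.1357×63.88 + 0.1114×66.75 = 29.7142 per 10,000.
The crude rates (36.81 vs 29.29) would put the Highland Zone higher, but that reflects its age composition; once standardized to a common age structure, the Southern Region has the higher underlying rate.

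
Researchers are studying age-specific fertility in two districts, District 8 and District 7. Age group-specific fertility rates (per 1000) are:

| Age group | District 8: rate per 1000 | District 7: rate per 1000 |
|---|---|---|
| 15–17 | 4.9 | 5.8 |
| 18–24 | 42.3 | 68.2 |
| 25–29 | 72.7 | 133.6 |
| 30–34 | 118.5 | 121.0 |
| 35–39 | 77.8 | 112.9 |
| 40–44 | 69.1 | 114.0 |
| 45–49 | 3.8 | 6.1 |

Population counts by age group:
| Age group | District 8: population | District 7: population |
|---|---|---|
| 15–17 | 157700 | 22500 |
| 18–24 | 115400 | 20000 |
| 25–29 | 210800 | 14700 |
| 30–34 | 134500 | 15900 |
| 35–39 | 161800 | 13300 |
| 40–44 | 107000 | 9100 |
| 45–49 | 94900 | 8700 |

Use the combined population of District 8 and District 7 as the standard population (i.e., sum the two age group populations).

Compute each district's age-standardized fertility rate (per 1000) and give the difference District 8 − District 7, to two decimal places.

Combined standard total = 1086300; weights = 0.1659, 0.1246, 0.2076, 0.1385, 0.1612, 0.1069, 0.0954.
District 8: 0.1659×4.9 + 0.1246×42.3 + 0.2076×72.7 + 0.1385×118.5 + 0.1612×77.8 + 0.1069×69.1 + 0.0954×3.8 = 57.8713 per 1000.
District 7: 0.1659×5.8 + 0.1246×68.2 + 0.2076×133.6 + 0.1385×121.0 + 0.1612×112.9 + 0.1069×114.0 + 0.0954×6.1 = 84.9128 per 1000.
Difference = 57.8713 − 84.9128 = -27.0415.

-27.04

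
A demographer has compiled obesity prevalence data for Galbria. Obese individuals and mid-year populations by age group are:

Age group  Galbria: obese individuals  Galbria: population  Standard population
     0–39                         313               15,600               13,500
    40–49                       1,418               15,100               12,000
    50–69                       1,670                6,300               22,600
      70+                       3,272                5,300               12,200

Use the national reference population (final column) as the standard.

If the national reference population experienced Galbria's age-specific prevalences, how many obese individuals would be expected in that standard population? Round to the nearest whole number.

Age-specific rates per 1,000 for Galbria: 20.064, 93.907, 265.079, 617.358.
Expected obese individuals = Σ (standard pop × age-specific rate ÷ 1,000)
= 13,500×20.064/1,000 + 12,000×93.907/1,000 + 22,600×265.079/1,000 + 12,200×617.358/1,000
= 270.87 + 1126.89 + 5990.79 + 7531.77 = 14920.32.

14920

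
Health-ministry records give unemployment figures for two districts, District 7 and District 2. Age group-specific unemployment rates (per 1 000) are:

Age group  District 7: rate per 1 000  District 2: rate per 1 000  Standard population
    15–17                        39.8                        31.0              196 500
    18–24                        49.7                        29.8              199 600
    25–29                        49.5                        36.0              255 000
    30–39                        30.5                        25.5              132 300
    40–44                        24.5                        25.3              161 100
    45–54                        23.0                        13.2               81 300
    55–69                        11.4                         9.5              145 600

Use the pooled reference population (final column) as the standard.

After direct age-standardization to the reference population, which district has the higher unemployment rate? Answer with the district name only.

District 7

Standard total = 1 171 400; weights = 0.1677, 0.1704, 0.2177, 0.1129, 0.1375, 0.0694, 0.1243.
District 7: 0.1677×39.8 + 0.1704×49.7 + 0.2177×49.5 + 0.1129×30.5 + 0.1375×24.5 + 0.0694×23.0 + 0.1243×11.4 = 35.7480 per 1 000.
District 2: 0.1677×31.0 + 0.1704×29.8 + 0.2177×36.0 + 0.1129×25.5 + 0.1375×25.3 + 0.0694×13.2 + 0.1243×9.5 = 26.5711 per 1 000.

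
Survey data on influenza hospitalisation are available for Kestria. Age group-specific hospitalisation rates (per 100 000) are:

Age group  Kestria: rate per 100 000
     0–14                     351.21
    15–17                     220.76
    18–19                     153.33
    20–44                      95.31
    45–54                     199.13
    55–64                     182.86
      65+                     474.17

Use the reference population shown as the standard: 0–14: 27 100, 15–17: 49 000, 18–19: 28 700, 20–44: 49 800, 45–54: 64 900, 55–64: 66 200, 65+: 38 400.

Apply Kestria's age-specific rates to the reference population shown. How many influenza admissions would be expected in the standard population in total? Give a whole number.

Expected influenza admissions = Σ (standard pop × age-specific rate ÷ 100 000)
= 27 100×351.21/100 000 + 49 000×220.76/100 000 + 28 700×153.33/100 000 + 49 800×95.31/100 000 + 64 900×199.13/100 000 + 66 200×182.86/100 000 + 38 400×474.17/100 000
= 95.18 + 108.17 + 44.01 + 47.46 + 129.24 + 121.05 + 182.08 = 727.19.

727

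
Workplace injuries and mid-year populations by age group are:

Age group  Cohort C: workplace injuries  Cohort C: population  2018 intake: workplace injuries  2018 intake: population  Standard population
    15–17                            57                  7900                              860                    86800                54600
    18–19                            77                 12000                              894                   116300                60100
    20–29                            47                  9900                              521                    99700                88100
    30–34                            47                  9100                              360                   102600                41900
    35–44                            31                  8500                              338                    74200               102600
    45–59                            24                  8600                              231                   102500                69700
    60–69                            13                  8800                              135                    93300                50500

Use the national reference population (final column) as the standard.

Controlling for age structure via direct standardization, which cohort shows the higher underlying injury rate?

Age-specific rates per 10000 for Cohort C: 72.15, 64.17, 47.47, 51.65, 36.47, 27.91, 14.77.
For the 2018 intake: 99.08, 76.87, 52.26, 35.09, 45.55, 22.54, 14.47.
Standard total = 467500; weights = 0.1168, 0.1286, 0.1884, 0.0896, 0.2195, 0.1491, 0.1080.
Cohort C: 0.1168×72.15 + 0.1286×64.17 + 0.1884×47.47 + 0.0896×51.65 + 0.2195×36.47 + 0.1491×27.91 + 0.1080×14.77 = 44.0118 per 10000.
The 2018 intake: 0.1168×99.08 + 0.1286×76.87 + 0.1884×52.26 + 0.0896×35.09 + 0.2195×45.55 + 0.1491×22.54 + 0.1080×14.47 = 49.3664 per 10000.

2018 intake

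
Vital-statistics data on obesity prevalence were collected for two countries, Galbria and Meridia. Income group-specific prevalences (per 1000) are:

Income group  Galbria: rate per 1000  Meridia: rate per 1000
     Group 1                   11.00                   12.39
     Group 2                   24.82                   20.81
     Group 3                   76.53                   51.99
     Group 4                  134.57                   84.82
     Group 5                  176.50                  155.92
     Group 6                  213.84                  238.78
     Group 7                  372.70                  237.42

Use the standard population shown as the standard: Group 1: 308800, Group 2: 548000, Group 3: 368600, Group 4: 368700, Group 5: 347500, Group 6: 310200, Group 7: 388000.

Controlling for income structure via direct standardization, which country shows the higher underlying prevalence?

Galbria

Standard total = 2639800; weights = 0.1170, 0.2076, 0.1396, 0.1397, 0.1316, 0.1175, 0.1470.
Galbria: 0.1170×11.00 + 0.2076×24.82 + 0.1396×76.53 + 0.1397×134.57 + 0.1316×176.50 + 0.1175×213.84 + 0.1470×372.70 = 139.0627 per 1000.
Meridia: 0.1170×12.39 + 0.2076×20.81 + 0.1396×51.99 + 0.1397×84.82 + 0.1316×155.92 + 0.1175×238.78 + 0.1470×237.42 = 108.3557 per 1000.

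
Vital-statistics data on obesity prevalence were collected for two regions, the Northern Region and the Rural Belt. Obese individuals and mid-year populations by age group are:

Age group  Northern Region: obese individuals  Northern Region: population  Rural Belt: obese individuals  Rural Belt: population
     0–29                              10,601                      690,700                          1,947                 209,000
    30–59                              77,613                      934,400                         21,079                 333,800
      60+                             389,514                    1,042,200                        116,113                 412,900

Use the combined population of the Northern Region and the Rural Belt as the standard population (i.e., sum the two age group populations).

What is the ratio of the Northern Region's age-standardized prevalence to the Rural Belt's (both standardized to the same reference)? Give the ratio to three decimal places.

1.332

Age-specific rates per 1,000 for the Northern Region: 15.348, 83.062, 373.742.
For the Rural Belt: 9.316, 63.149, 281.213.
Combined standard total = 3,623,000; weights = 0.2483, 0.3500, 0.4016.
The Northern Region: 0.2483×15.348 + 0.3500×83.062 + 0.4016×373.742 = 182.9920 per 1,000.
The Rural Belt: 0.2483×9.316 + 0.3500×63.149 + 0.4016×281.213 = 137.3613 per 1,000.
Ratio = 182.9920 ÷ 137.3613 = 1.33219.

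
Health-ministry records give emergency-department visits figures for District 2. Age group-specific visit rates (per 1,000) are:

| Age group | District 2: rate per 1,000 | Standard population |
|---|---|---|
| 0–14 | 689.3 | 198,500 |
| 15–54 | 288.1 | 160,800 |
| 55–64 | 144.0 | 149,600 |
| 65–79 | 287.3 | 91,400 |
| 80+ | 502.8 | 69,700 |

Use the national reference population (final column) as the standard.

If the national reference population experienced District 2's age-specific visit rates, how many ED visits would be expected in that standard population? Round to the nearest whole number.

Expected ED visits = Σ (standard pop × age-specific rate ÷ 1,000)
= 198,500×689.3/1,000 + 160,800×288.1/1,000 + 149,600×144.0/1,000 + 91,400×287.3/1,000 + 69,700×502.8/1,000
= 136826.05 + 46326.48 + 21542.40 + 26259.22 + 35045.16 = 265999.31.

265999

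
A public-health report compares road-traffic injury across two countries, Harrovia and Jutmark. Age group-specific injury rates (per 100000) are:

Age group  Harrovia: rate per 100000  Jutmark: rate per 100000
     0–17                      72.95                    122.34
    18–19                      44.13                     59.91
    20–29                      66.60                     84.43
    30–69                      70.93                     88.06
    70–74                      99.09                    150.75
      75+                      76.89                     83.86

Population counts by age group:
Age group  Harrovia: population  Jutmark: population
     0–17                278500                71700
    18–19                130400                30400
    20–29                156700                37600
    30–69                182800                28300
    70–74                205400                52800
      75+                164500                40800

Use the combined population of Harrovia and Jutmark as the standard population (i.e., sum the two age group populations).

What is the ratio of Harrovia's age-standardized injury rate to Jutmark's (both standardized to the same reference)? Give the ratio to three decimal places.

0.710

Combined standard total = 1379900; weights = 0.2538, 0.1165, 0.1408, 0.1530, 0.1871, 0.1488.
Harrovia: 0.2538×72.95 + 0.1165×44.13 + 0.1408×66.60 + 0.1530×70.93 + 0.1871×99.09 + 0.1488×76.89 = 73.8658 per 100000.
Jutmark: 0.2538×122.34 + 0.1165×59.91 + 0.1408×84.43 + 0.1530×88.06 + 0.1871×150.75 + 0.1488×83.86 = 104.0737 per 100000.
Ratio = 73.8658 ÷ 104.0737 = 0.70975.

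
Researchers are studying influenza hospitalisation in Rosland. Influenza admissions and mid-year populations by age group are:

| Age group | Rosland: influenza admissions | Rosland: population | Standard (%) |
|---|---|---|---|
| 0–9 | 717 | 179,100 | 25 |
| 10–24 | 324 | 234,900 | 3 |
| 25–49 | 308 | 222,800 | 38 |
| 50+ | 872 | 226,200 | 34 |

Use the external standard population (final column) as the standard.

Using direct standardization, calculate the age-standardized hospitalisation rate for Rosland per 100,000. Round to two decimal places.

287.82

Age-specific rates per 100,000 for Rosland: 400.34, 137.93, 138.24, 385.50.
Standard weights: 0.25, 0.03, 0.38, 0.34.
Standardized rate: 0.2500×400.34 + 0.0300×137.93 + 0.3800×138.24 + 0.3400×385.50 = 287.8230 per 100,000.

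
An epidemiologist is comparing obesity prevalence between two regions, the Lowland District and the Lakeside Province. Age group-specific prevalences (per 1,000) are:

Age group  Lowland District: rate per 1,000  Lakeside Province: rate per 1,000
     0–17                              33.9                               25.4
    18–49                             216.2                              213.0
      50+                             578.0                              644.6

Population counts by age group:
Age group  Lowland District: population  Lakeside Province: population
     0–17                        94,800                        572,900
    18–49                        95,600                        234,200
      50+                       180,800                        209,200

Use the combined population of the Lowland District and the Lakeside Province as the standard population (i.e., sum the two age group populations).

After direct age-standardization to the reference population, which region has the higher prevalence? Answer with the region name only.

Combined standard total = 1,387,500; weights = 0.4812, 0.2377, 0.2811.
The Lowland District: 0.4812×33.9 + 0.2377×216.2 + 0.2811×578.0 = 230.1678 per 1,000.
The Lakeside Province: 0.4812×25.4 + 0.2377×213.0 + 0.2811×644.6 = 244.0367 per 1,000.
The crude rates (345.86 vs 196.09) would put the Lowland District higher, but that reflects its age composition; once standardized to a common age structure, the Lakeside Province has the higher underlying rate.

Lakeside Province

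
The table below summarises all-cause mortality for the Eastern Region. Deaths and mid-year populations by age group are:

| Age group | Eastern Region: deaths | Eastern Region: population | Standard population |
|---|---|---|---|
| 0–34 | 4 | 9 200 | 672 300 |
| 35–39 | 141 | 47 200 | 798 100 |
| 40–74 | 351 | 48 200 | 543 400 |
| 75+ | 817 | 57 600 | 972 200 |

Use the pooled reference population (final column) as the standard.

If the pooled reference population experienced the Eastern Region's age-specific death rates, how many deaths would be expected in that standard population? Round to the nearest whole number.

20423

Age-specific rates per 1 000 for the Eastern Region: 0.435, 2.987, 7.282, 14.184.
Expected deaths = Σ (standard pop × age-specific rate ÷ 1 000)
= 672 300×0.435/1 000 + 798 100×2.987/1 000 + 543 400×7.282/1 000 + 972 200×14.184/1 000
= 292.30 + 2384.15 + 3957.12 + 13789.71 = 20423.30.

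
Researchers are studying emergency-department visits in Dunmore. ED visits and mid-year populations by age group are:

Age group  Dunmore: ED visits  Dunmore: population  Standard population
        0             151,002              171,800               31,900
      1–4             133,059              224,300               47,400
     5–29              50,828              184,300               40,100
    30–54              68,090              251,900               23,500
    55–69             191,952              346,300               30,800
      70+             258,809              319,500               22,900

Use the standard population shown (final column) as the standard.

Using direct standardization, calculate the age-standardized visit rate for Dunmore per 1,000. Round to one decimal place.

Age-specific rates per 1,000 for Dunmore: 878.941, 593.219, 275.789, 270.306, 554.294, 810.044.
Standard total = 196,600; weights = 0.1623, 0.2411, 0.2040, 0.1195, 0.1567, 0.1165.
Standardized rate: 0.1623×878.941 + 0.2411×593.219 + 0.2040×275.789 + 0.1195×270.306 + 0.1567×554.294 + 0.1165×810.044 = 555.3936 per 1,000.

555.4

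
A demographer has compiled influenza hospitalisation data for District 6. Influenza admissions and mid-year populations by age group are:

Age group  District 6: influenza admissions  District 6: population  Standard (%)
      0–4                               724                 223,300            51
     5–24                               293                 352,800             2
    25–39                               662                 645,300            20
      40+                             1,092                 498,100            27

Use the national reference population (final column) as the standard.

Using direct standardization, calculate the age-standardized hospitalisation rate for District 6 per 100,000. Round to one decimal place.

Age-specific rates per 100,000 for District 6: 324.23, 83.05, 102.59, 219.23.
Standard weights: 0.51, 0.02, 0.20, 0.27.
Standardized rate: 0.5100×324.23 + 0.0200×83.05 + 0.2000×102.59 + 0.2700×219.23 = 246.7275 per 100,000.

246.7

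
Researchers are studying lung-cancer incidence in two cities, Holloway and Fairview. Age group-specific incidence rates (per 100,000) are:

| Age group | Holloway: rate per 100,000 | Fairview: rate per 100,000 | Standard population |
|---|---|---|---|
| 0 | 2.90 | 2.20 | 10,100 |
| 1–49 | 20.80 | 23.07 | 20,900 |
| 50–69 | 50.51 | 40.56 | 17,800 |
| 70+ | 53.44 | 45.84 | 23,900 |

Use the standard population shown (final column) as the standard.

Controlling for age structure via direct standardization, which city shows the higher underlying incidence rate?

Holloway

Standard total = 72,700; weights = 0.1389, 0.2875, 0.2448, 0.3287.
Holloway: 0.1389×2.90 + 0.2875×20.80 + 0.2448×50.51 + 0.3287×53.44 = 36.3178 per 100,000.
Fairview: 0.1389×2.20 + 0.2875×23.07 + 0.2448×40.56 + 0.3287×45.84 = 31.9385 per 100,000.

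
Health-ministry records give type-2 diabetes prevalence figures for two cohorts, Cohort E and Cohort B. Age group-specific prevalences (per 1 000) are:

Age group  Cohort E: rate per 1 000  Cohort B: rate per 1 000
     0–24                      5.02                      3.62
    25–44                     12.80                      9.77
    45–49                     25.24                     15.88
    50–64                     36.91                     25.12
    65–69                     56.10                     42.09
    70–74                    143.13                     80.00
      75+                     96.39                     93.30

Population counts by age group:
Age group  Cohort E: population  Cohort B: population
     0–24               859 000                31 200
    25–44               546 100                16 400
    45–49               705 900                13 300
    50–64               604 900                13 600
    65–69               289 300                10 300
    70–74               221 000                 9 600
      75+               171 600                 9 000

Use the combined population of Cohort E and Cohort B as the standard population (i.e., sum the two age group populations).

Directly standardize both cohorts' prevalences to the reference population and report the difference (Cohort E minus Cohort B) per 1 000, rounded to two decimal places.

Combined standard total = 3 501 200; weights = 0.2543, 0.1607, 0.2054, 0.1767, 0.0856, 0.0659, 0.0516.
Cohort E: 0.2543×5.02 + 0.1607×12.80 + 0.2054×25.24 + 0.1767×36.91 + 0.0856×56.10 + 0.0659×143.13 + 0.0516×96.39 = 34.2373 per 1 000.
Cohort B: 0.2543×3.62 + 0.1607×9.77 + 0.2054×15.88 + 0.1767×25.12 + 0.0856×42.09 + 0.0659×80.00 + 0.0516×93.30 = 23.8729 per 1 000.
Difference = 34.2373 − 23.8729 = 10.3644.

10.36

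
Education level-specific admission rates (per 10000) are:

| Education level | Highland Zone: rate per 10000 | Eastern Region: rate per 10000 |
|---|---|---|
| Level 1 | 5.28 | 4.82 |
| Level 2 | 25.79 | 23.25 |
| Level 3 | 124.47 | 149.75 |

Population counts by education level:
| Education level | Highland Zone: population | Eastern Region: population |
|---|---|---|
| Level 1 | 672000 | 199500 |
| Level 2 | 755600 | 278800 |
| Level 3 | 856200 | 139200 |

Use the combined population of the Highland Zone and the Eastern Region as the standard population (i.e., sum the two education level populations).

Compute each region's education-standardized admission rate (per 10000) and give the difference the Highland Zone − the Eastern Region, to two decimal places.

Combined standard total = 2901300; weights = 0.3004, 0.3565, 0.3431.
The Highland Zone: 0.3004×5.28 + 0.3565×25.79 + 0.3431×124.47 = 53.4850 per 10000.
The Eastern Region: 0.3004×4.82 + 0.3565×23.25 + 0.3431×149.75 = 61.1145 per 10000.
Difference = 53.4850 − 61.1145 = -7.6295.

-7.63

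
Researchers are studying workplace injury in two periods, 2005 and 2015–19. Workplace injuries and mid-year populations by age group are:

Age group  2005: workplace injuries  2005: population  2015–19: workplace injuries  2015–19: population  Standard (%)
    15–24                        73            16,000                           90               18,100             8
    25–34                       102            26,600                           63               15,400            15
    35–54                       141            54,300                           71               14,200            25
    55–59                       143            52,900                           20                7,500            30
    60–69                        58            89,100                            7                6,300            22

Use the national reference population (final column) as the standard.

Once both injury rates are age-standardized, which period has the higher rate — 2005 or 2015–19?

Age-specific rates per 10,000 for 2005: 45.62, 38.35, 25.97, 27.03, 6.51.
For 2015–19: 49.72, 40.91, 50.00, 26.67, 11.11.
Standard weights: 0.08, 0.15, 0.25, 0.30, 0.22.
2005: 0.0800×45.62 + 0.1500×38.35 + 0.2500×25.97 + 0.3000×27.03 + 0.2200×6.51 = 25.4353 per 10,000.
2015–19: 0.0800×49.72 + 0.1500×40.91 + 0.2500×50.00 + 0.3000×26.67 + 0.2200×11.11 = 33.0587 per 10,000.

2015–19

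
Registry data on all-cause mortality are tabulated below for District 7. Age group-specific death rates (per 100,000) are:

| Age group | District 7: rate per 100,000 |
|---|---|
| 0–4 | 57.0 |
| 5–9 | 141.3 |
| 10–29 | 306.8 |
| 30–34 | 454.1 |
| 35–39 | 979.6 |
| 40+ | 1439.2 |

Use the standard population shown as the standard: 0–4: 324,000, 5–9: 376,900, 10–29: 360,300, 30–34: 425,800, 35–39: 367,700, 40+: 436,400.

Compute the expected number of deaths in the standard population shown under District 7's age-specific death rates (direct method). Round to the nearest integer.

13639

Expected deaths = Σ (standard pop × age-specific rate ÷ 100,000)
= 324,000×57.0/100,000 + 376,900×141.3/100,000 + 360,300×306.8/100,000 + 425,800×454.1/100,000 + 367,700×979.6/100,000 + 436,400×1439.2/100,000
= 184.68 + 532.56 + 1105.40 + 1933.56 + 3601.99 + 6280.67 = 13638.86.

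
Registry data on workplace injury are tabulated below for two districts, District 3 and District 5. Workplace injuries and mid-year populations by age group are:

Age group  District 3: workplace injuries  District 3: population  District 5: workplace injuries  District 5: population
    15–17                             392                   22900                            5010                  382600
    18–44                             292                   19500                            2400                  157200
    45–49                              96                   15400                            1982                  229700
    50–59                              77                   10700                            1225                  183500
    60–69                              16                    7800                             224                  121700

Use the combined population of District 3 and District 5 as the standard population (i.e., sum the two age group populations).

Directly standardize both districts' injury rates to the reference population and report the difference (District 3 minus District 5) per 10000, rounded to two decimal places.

9.74

Age-specific rates per 10000 for District 3: 171.18, 149.74, 62.34, 71.96, 20.51.
For District 5: 130.95, 152.67, 86.29, 66.76, 18.41.
Combined standard total = 1151000; weights = 0.3523, 0.1535, 0.2129, 0.1687, 0.1125.
District 3: 0.3523×171.18 + 0.1535×149.74 + 0.2129×62.34 + 0.1687×71.96 + 0.1125×20.51 = 111.0194 per 10000.
District 5: 0.3523×130.95 + 0.1535×152.67 + 0.2129×86.29 + 0.1687×66.76 + 0.1125×18.41 = 101.2793 per 10000.
Difference = 111.0194 − 101.2793 = 9.7401.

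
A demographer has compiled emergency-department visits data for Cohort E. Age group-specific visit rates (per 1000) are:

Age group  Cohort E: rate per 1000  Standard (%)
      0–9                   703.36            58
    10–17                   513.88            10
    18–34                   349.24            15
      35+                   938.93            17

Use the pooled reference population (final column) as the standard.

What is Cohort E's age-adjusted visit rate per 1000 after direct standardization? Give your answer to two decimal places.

671.34

Standard weights: 0.58, 0.10, 0.15, 0.17.
Standardized rate: 0.5800×703.36 + 0.1000×513.88 + 0.1500×349.24 + 0.1700×938.93 = 671.3409 per 1000.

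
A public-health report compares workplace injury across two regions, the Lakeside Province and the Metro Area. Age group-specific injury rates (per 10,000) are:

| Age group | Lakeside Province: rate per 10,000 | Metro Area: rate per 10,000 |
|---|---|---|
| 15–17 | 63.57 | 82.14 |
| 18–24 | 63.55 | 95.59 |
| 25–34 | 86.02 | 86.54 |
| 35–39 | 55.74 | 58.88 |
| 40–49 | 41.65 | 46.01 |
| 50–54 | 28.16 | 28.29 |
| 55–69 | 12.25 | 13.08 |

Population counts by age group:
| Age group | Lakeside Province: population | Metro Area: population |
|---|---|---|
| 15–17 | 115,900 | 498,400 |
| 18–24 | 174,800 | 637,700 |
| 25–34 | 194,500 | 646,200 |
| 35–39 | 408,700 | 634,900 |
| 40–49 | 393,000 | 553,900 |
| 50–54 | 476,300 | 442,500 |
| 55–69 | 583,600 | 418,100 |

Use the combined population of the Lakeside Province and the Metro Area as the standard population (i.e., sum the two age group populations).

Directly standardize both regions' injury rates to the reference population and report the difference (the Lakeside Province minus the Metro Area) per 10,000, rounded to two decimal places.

Combined standard total = 6,178,500; weights = 0.0994, 0.1315, 0.1361, 0.1689, 0.1533, 0.1487, 0.1621.
The Lakeside Province: 0.0994×63.57 + 0.1315×63.55 + 0.1361×86.02 + 0.1689×55.74 + 0.1533×41.65 + 0.1487×28.16 + 0.1621×12.25 = 48.3540 per 10,000.
The Metro Area: 0.0994×82.14 + 0.1315×95.59 + 0.1361×86.54 + 0.1689×58.88 + 0.1533×46.01 + 0.1487×28.29 + 0.1621×13.08 = 55.8370 per 10,000.
Difference = 48.3540 − 55.8370 = -7.4830.

-7.48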